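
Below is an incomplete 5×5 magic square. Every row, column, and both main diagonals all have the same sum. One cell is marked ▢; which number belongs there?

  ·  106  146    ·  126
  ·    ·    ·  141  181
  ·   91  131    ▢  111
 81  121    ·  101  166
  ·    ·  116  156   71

171

Column 5 is complete and sums to 655; that is the magic constant.
Using row 4: 81 + 121 + 101 + 166 + ? → (4,3) = 655 − 469 = 186.
Column 3 needs 655; the known cells sum to 579, so (2,3) = 76.
Anti-diagonal needs 655; the known cells sum to 519, so (5,1) = 136.
Row 5: 136 + 116 + 156 + 71 + ? = 655, so (5,2) = 176.
Using column 2: 106 + 91 + 121 + 176 + ? → (2,2) = 655 − 494 = 161.
Using main diagonal: 161 + 131 + 101 + 71 + ? → (1,1) = 655 − 464 = 191.
Row 1 needs 655; the known cells sum to 569, so (1,4) = 86.
Row 2: 161 + 76 + 141 + 181 + ? = 655, so (2,1) = 96.
Using column 1: 191 + 96 + 81 + 136 + ? → (3,1) = 655 − 504 = 151.
Column 4: 86 + 141 + 101 + 156 + ? = 655, so (3,4) = 171.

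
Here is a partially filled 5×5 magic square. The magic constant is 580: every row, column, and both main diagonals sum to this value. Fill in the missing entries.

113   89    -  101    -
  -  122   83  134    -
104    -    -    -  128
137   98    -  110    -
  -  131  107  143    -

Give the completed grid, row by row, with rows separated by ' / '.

113 89 125 101 152 / 146 122 83 134 95 / 104 140 116 92 128 / 137 98 149 110 86 / 80 131 107 143 119

The remaining cell in column 2 is (3,2) = 580 − 440 = 140.
Column 4 needs 580; the known cells sum to 488, so (3,4) = 92.
Row 3 must total 580; the given cells sum to 464, so (3,3) = 116.
The remaining cell in main diagonal is (5,5) = 580 − 461 = 119.
Using row 5: 131 + 107 + 143 + 119 + ? → (5,1) = 580 − 500 = 80.
Column 1 must total 580; the given cells sum to 434, so (2,1) = 146.
Anti-diagonal must total 580; the given cells sum to 428, so (1,5) = 152.
Row 1 must total 580; the given cells sum to 455, so (1,3) = 125.
Row 2: 146 + 122 + 83 + 134 + ? = 580, so (2,5) = 95.
Column 3 needs 580; the known cells sum to 431, so (4,3) = 149.
Column 5 needs 580; the known cells sum to 494, so (4,5) = 86.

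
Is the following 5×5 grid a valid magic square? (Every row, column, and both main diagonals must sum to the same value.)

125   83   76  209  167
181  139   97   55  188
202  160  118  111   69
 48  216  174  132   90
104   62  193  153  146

No — column 3 sums to 658 but column 4 sums to 660.

Row 1: 125 + 83 + 76 + 209 + 167 = 660.
Row 2: 181 + 139 + 97 + 55 + 188 = 660.
Row 3: 202 + 160 + 118 + 111 + 69 = 660.
Row 4: 48 + 216 + 174 + 132 + 90 = 660.
Row 5: 104 + 62 + 193 + 153 + 146 = 658.
Column 1: 125 + 181 + 202 + 48 + 104 = 660.
Column 2: 83 + 139 + 160 + 216 + 62 = 660.
Column 3: 76 + 97 + 118 + 174 + 193 = 658.
Column 4: 209 + 55 + 111 + 132 + 153 = 660.
Column 5: 167 + 188 + 69 + 90 + 146 = 660.
Main diagonal: 125 + 139 + 118 + 132 + 146 = 660.
Anti-diagonal: 167 + 55 + 118 + 216 + 104 = 660.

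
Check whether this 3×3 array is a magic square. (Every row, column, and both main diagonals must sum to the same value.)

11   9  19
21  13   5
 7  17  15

Yes

Row 1: 11 + 9 + 19 = 39.
Row 2: 21 + 13 + 5 = 39.
Row 3: 7 + 17 + 15 = 39.
Column 1: 11 + 21 + 7 = 39.
Column 2: 9 + 13 + 17 = 39.
Column 3: 19 + 5 + 15 = 39.
Main diagonal: 11 + 13 + 15 = 39.
Anti-diagonal: 19 + 13 + 7 = 39.
All lines sum to 39.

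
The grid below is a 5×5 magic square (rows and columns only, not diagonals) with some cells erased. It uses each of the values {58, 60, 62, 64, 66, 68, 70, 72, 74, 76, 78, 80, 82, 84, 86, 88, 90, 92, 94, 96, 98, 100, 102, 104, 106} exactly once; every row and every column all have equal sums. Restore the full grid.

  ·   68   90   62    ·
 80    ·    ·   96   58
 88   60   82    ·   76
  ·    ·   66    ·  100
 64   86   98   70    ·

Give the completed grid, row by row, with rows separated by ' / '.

106 68 90 62 84 / 80 102 74 96 58 / 88 60 82 104 76 / 72 94 66 78 100 / 64 86 98 70 92

The 25 entries sum to 2050, so each line sums to 2050/5 = 410.
Using row 3: 88 + 60 + 82 + 76 + ? → (3,4) = 410 − 306 = 104.
Row 5 needs 410; the known cells sum to 318, so (5,5) = 92.
Column 3: 90 + 82 + 66 + 98 + ? = 410, so (2,3) = 74.
Column 4 must total 410; the given cells sum to 332, so (4,4) = 78.
Column 5: 58 + 76 + 100 + 92 + ? = 410, so (1,5) = 84.
Row 1 needs 410; the known cells sum to 304, so (1,1) = 106.
Row 2: 80 + 74 + 96 + 58 + ? = 410, so (2,2) = 102.
Column 1 must total 410; the given cells sum to 338, so (4,1) = 72.
Using column 2: 68 + 102 + 60 + 86 + ? → (4,2) = 410 − 316 = 94.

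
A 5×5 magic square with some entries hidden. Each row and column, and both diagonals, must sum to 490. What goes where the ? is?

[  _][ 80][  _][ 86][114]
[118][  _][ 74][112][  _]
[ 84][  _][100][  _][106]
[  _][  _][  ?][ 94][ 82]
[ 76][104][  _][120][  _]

The remaining cell in column 4 is (3,4) = 490 − 412 = 78.
Using anti-diagonal: 114 + 112 + 100 + 76 + ? → (4,2) = 490 − 402 = 88.
The remaining cell in row 3 is (3,2) = 490 − 368 = 122.
Column 2 must total 490; the given cells sum to 394, so (2,2) = 96.
Using row 2: 118 + 96 + 74 + 112 + ? → (2,5) = 490 − 400 = 90.
Column 5: 114 + 90 + 106 + 82 + ? = 490, so (5,5) = 98.
Using main diagonal: 96 + 100 + 94 + 98 + ? → (1,1) = 490 − 388 = 102.
Row 1 must total 490; the given cells sum to 382, so (1,3) = 108.
Using row 5: 76 + 104 + 120 + 98 + ? → (5,3) = 490 − 398 = 92.
Column 1: 102 + 118 + 84 + 76 + ? = 490, so (4,1) = 110.
Column 3 needs 490; the known cells sum to 374, so (4,3) = 116.

116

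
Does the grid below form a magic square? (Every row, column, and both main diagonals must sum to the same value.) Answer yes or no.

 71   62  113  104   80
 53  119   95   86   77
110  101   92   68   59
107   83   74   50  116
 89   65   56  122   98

Yes

Row 1: 71 + 62 + 113 + 104 + 80 = 430.
Row 2: 53 + 119 + 95 + 86 + 77 = 430.
Row 3: 110 + 101 + 92 + 68 + 59 = 430.
Row 4: 107 + 83 + 74 + 50 + 116 = 430.
Row 5: 89 + 65 + 56 + 122 + 98 = 430.
Column 1: 71 + 53 + 110 + 107 + 89 = 430.
Column 2: 62 + 119 + 101 + 83 + 65 = 430.
Column 3: 113 + 95 + 92 + 74 + 56 = 430.
Column 4: 104 + 86 + 68 + 50 + 122 = 430.
Column 5: 80 + 77 + 59 + 116 + 98 = 430.
Main diagonal: 71 + 119 + 92 + 50 + 98 = 430.
Anti-diagonal: 80 + 86 + 92 + 83 + 89 = 430.
All lines sum to 430.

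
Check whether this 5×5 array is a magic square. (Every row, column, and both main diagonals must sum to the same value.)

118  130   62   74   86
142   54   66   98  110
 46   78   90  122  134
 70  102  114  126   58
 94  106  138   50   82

Yes

Row 1: 118 + 130 + 62 + 74 + 86 = 470.
Row 2: 142 + 54 + 66 + 98 + 110 = 470.
Row 3: 46 + 78 + 90 + 122 + 134 = 470.
Row 4: 70 + 102 + 114 + 126 + 58 = 470.
Row 5: 94 + 106 + 138 + 50 + 82 = 470.
Column 1: 118 + 142 + 46 + 70 + 94 = 470.
Column 2: 130 + 54 + 78 + 102 + 106 = 470.
Column 3: 62 + 66 + 90 + 114 + 138 = 470.
Column 4: 74 + 98 + 122 + 126 + 50 = 470.
Column 5: 86 + 110 + 134 + 58 + 82 = 470.
Main diagonal: 118 + 54 + 90 + 126 + 82 = 470.
Anti-diagonal: 86 + 98 + 90 + 102 + 94 = 470.
All lines sum to 470.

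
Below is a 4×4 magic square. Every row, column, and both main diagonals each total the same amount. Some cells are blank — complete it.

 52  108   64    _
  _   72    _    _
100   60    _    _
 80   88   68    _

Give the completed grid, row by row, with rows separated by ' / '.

Column 2 is already complete: 108 + 72 + 60 + 88 = 328, so that is the magic constant.
Row 1 must total 328; the given cells sum to 224, so (1,4) = 104.
Row 4 needs 328; the known cells sum to 236, so (4,4) = 92.
Column 1 needs 328; the known cells sum to 232, so (2,1) = 96.
Main diagonal must total 328; the given cells sum to 216, so (3,3) = 112.
The remaining cell in anti-diagonal is (2,3) = 328 − 244 = 84.
Row 2: 96 + 72 + 84 + ? = 328, so (2,4) = 76.
The remaining cell in row 3 is (3,4) = 328 − 272 = 56.

52 108 64 104 / 96 72 84 76 / 100 60 112 56 / 80 88 68 92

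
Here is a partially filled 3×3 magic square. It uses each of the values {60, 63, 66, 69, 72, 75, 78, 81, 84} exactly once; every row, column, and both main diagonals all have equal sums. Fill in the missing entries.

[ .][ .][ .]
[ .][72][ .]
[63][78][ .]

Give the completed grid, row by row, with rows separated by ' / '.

69 66 81 / 84 72 60 / 63 78 75

The 9 entries sum to 648, so each line sums to 648/3 = 216.
The remaining cell in row 3 is (3,3) = 216 − 141 = 75.
Using column 2: 72 + 78 + ? → (1,2) = 216 − 150 = 66.
Using main diagonal: 72 + 75 + ? → (1,1) = 216 − 147 = 69.
Anti-diagonal needs 216; the known cells sum to 135, so (1,3) = 81.
Using column 1: 69 + 63 + ? → (2,1) = 216 − 132 = 84.
Column 3 must total 216; the given cells sum to 156, so (2,3) = 60.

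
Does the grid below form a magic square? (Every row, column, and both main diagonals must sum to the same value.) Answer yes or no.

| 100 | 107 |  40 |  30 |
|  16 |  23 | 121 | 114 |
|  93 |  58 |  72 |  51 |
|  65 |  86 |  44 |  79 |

No — column 3 sums to 277 but anti-diagonal sums to 274.

Row 1: 100 + 107 + 40 + 30 = 277.
Row 2: 16 + 23 + 121 + 114 = 274.
Row 3: 93 + 58 + 72 + 51 = 274.
Row 4: 65 + 86 + 44 + 79 = 274.
Column 1: 100 + 16 + 93 + 65 = 274.
Column 2: 107 + 23 + 58 + 86 = 274.
Column 3: 40 + 121 + 72 + 44 = 277.
Column 4: 30 + 114 + 51 + 79 = 274.
Main diagonal: 100 + 23 + 72 + 79 = 274.
Anti-diagonal: 30 + 121 + 58 + 65 = 274.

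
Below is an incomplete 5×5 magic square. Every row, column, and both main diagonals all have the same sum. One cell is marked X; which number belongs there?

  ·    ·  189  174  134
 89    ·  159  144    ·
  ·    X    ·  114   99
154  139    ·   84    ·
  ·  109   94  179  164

Column 4 is complete and sums to 695; that is the magic constant.
Row 5: 109 + 94 + 179 + 164 + ? = 695, so (5,1) = 149.
From anti-diagonal, 695 − (134 + 144 + 139 + 149) gives (3,3) = 129.
From column 3, 695 − (189 + 159 + 129 + 94) gives (4,3) = 124.
Using row 4: 154 + 139 + 124 + 84 + ? → (4,5) = 695 − 501 = 194.
Column 5 needs 695; the known cells sum to 591, so (2,5) = 104.
Row 2: 89 + 159 + 144 + 104 + ? = 695, so (2,2) = 199.
The remaining cell in main diagonal is (1,1) = 695 − 576 = 119.
From row 1, 695 − (119 + 189 + 174 + 134) gives (1,2) = 79.
Column 1 must total 695; the given cells sum to 511, so (3,1) = 184.
Column 2 needs 695; the known cells sum to 526, so (3,2) = 169.

169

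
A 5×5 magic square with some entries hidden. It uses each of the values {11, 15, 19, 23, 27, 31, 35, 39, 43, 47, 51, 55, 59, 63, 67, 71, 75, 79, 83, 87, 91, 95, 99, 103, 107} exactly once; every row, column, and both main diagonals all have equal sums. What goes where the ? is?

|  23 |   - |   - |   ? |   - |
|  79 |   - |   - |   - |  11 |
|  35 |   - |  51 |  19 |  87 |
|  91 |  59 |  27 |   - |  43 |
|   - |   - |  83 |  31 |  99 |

107

The 25 entries sum to 1475, so each line sums to 1475/5 = 295.
The remaining cell in row 3 is (3,2) = 295 − 192 = 103.
The remaining cell in row 4 is (4,4) = 295 − 220 = 75.
Using column 1: 23 + 79 + 35 + 91 + ? → (5,1) = 295 − 228 = 67.
Column 5 must total 295; the given cells sum to 240, so (1,5) = 55.
The remaining cell in main diagonal is (2,2) = 295 − 248 = 47.
Anti-diagonal must total 295; the given cells sum to 232, so (2,4) = 63.
Row 2 must total 295; the given cells sum to 200, so (2,3) = 95.
Row 5 must total 295; the given cells sum to 280, so (5,2) = 15.
Using column 2: 47 + 103 + 59 + 15 + ? → (1,2) = 295 − 224 = 71.
Using column 3: 95 + 51 + 27 + 83 + ? → (1,3) = 295 − 256 = 39.
Using column 4: 63 + 19 + 75 + 31 + ? → (1,4) = 295 − 188 = 107.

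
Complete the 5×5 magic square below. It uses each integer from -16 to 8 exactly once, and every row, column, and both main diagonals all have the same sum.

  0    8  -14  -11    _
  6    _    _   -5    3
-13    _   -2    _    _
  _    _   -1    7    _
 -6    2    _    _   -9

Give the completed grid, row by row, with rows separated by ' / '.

The entries are -16 through 8, which sum to -100, so each line sums to -100/5 = -20.
The remaining cell in row 1 is (1,5) = -20 − (-17) = -3.
The remaining cell in column 1 is (4,1) = -20 − (-13) = -7.
Main diagonal needs -20; the known cells sum to -4, so (2,2) = -16.
Using anti-diagonal: -3 + (-5) + (-2) + (-6) + ? → (4,2) = -20 − (-16) = -4.
Row 2: 6 + (-16) + (-5) + 3 + ? = -20, so (2,3) = -8.
From row 4, -20 − (-7 + (-4) + (-1) + 7) gives (4,5) = -15.
The remaining cell in column 2 is (3,2) = -20 − (-10) = -10.
From column 3, -20 − (-14 + (-8) + (-2) + (-1)) gives (5,3) = 5.
Using column 5: -3 + 3 + (-15) + (-9) + ? → (3,5) = -20 − (-24) = 4.
The remaining cell in row 3 is (3,4) = -20 − (-21) = 1.
Row 5 must total -20; the given cells sum to -8, so (5,4) = -12.

0 8 -14 -11 -3 / 6 -16 -8 -5 3 / -13 -10 -2 1 4 / -7 -4 -1 7 -15 / -6 2 5 -12 -9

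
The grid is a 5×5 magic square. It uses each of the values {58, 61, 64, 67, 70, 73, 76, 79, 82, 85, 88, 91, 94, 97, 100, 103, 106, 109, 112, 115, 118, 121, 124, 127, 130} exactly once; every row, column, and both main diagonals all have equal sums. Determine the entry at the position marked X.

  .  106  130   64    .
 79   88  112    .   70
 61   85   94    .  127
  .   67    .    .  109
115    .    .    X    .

The 25 entries sum to 2350, so each line sums to 2350/5 = 470.
Row 2: 79 + 88 + 112 + 70 + ? = 470, so (2,4) = 121.
Row 3 needs 470; the known cells sum to 367, so (3,4) = 103.
The remaining cell in column 2 is (5,2) = 470 − 346 = 124.
The remaining cell in anti-diagonal is (1,5) = 470 − 397 = 73.
Using row 1: 106 + 130 + 64 + 73 + ? → (1,1) = 470 − 373 = 97.
The remaining cell in column 1 is (4,1) = 470 − 352 = 118.
The remaining cell in column 5 is (5,5) = 470 − 379 = 91.
Main diagonal: 97 + 88 + 94 + 91 + ? = 470, so (4,4) = 100.
The remaining cell in row 4 is (4,3) = 470 − 394 = 76.
Column 3: 130 + 112 + 94 + 76 + ? = 470, so (5,3) = 58.
Column 4: 64 + 121 + 103 + 100 + ? = 470, so (5,4) = 82.

82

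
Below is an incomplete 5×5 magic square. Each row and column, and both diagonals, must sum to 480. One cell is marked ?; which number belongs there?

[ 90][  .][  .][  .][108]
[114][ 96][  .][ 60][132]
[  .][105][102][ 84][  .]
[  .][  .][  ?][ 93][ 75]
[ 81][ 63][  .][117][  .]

111

Row 2 must total 480; the given cells sum to 402, so (2,3) = 78.
Using column 4: 60 + 84 + 93 + 117 + ? → (1,4) = 480 − 354 = 126.
The remaining cell in main diagonal is (5,5) = 480 − 381 = 99.
Anti-diagonal: 108 + 60 + 102 + 81 + ? = 480, so (4,2) = 129.
The remaining cell in row 5 is (5,3) = 480 − 360 = 120.
Using column 2: 96 + 105 + 129 + 63 + ? → (1,2) = 480 − 393 = 87.
Column 5 needs 480; the known cells sum to 414, so (3,5) = 66.
Row 1 must total 480; the given cells sum to 411, so (1,3) = 69.
Row 3 must total 480; the given cells sum to 357, so (3,1) = 123.
From column 1, 480 − (90 + 114 + 123 + 81) gives (4,1) = 72.
Column 3 needs 480; the known cells sum to 369, so (4,3) = 111.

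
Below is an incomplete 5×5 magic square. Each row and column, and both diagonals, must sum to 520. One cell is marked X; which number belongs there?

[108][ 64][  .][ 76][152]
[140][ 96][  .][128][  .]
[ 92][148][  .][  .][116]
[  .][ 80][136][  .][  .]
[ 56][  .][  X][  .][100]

88

Row 1 must total 520; the given cells sum to 400, so (1,3) = 120.
Column 1 needs 520; the known cells sum to 396, so (4,1) = 124.
Using column 2: 64 + 96 + 148 + 80 + ? → (5,2) = 520 − 388 = 132.
Anti-diagonal must total 520; the given cells sum to 416, so (3,3) = 104.
The remaining cell in row 3 is (3,4) = 520 − 460 = 60.
Main diagonal must total 520; the given cells sum to 408, so (4,4) = 112.
Row 4 must total 520; the given cells sum to 452, so (4,5) = 68.
The remaining cell in column 4 is (5,4) = 520 − 376 = 144.
Column 5 must total 520; the given cells sum to 436, so (2,5) = 84.
Row 2: 140 + 96 + 128 + 84 + ? = 520, so (2,3) = 72.
The remaining cell in row 5 is (5,3) = 520 − 432 = 88.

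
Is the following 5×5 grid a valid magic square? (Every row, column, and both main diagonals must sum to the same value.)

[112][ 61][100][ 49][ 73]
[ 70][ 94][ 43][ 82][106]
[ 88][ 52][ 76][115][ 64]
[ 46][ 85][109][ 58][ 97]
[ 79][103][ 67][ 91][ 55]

Yes

Row 1: 112 + 61 + 100 + 49 + 73 = 395.
Row 2: 70 + 94 + 43 + 82 + 106 = 395.
Row 3: 88 + 52 + 76 + 115 + 64 = 395.
Row 4: 46 + 85 + 109 + 58 + 97 = 395.
Row 5: 79 + 103 + 67 + 91 + 55 = 395.
Column 1: 112 + 70 + 88 + 46 + 79 = 395.
Column 2: 61 + 94 + 52 + 85 + 103 = 395.
Column 3: 100 + 43 + 76 + 109 + 67 = 395.
Column 4: 49 + 82 + 115 + 58 + 91 = 395.
Column 5: 73 + 106 + 64 + 97 + 55 = 395.
Main diagonal: 112 + 94 + 76 + 58 + 55 = 395.
Anti-diagonal: 73 + 82 + 76 + 85 + 79 = 395.
All lines sum to 395.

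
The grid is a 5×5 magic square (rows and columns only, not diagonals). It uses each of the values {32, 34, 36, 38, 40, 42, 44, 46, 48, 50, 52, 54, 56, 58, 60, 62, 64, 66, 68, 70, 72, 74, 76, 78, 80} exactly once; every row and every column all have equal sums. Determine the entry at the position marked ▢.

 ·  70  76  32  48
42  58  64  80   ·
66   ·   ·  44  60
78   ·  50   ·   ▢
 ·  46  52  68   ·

The 25 entries sum to 1400, so each line sums to 1400/5 = 280.
Using row 1: 70 + 76 + 32 + 48 + ? → (1,1) = 280 − 226 = 54.
Row 2 must total 280; the given cells sum to 244, so (2,5) = 36.
Using column 1: 54 + 42 + 66 + 78 + ? → (5,1) = 280 − 240 = 40.
Using column 3: 76 + 64 + 50 + 52 + ? → (3,3) = 280 − 242 = 38.
Using column 4: 32 + 80 + 44 + 68 + ? → (4,4) = 280 − 224 = 56.
Row 3 must total 280; the given cells sum to 208, so (3,2) = 72.
Row 5: 40 + 46 + 52 + 68 + ? = 280, so (5,5) = 74.
From column 2, 280 − (70 + 58 + 72 + 46) gives (4,2) = 34.
From column 5, 280 − (48 + 36 + 60 + 74) gives (4,5) = 62.

62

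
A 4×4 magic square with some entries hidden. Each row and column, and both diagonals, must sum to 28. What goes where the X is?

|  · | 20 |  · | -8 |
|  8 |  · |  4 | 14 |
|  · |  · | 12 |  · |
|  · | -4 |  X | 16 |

-6

The remaining cell in row 2 is (2,2) = 28 − 26 = 2.
Using column 2: 20 + 2 + (-4) + ? → (3,2) = 28 − 18 = 10.
The remaining cell in column 4 is (3,4) = 28 − 22 = 6.
Main diagonal: 2 + 12 + 16 + ? = 28, so (1,1) = -2.
Anti-diagonal: -8 + 4 + 10 + ? = 28, so (4,1) = 22.
The remaining cell in row 1 is (1,3) = 28 − 10 = 18.
From row 3, 28 − (10 + 12 + 6) gives (3,1) = 0.
Using row 4: 22 + (-4) + 16 + ? → (4,3) = 28 − 34 = -6.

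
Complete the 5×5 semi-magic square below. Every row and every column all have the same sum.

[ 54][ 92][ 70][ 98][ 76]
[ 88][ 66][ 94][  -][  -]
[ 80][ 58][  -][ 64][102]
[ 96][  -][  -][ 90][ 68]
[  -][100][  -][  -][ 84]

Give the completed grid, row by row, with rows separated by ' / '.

54 92 70 98 76 / 88 66 94 82 60 / 80 58 86 64 102 / 96 74 62 90 68 / 72 100 78 56 84

Row 1 is already complete: 54 + 92 + 70 + 98 + 76 = 390, so that is the magic constant.
Row 3: 80 + 58 + 64 + 102 + ? = 390, so (3,3) = 86.
Column 1 needs 390; the known cells sum to 318, so (5,1) = 72.
From column 2, 390 − (92 + 66 + 58 + 100) gives (4,2) = 74.
Column 5 must total 390; the given cells sum to 330, so (2,5) = 60.
The remaining cell in row 2 is (2,4) = 390 − 308 = 82.
From row 4, 390 − (96 + 74 + 90 + 68) gives (4,3) = 62.
From column 3, 390 − (70 + 94 + 86 + 62) gives (5,3) = 78.
Column 4: 98 + 82 + 64 + 90 + ? = 390, so (5,4) = 56.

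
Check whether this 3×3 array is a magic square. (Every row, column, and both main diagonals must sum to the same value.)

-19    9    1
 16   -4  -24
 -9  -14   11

No — column 2 sums to -9 but row 2 sums to -12.

Row 1: -19 + 9 + 1 = -9.
Row 2: 16 + (-4) + (-24) = -12.
Row 3: -9 + (-14) + 11 = -12.
Column 1: -19 + 16 + (-9) = -12.
Column 2: 9 + (-4) + (-14) = -9.
Column 3: 1 + (-24) + 11 = -12.
Main diagonal: -19 + (-4) + 11 = -12.
Anti-diagonal: 1 + (-4) + (-9) = -12.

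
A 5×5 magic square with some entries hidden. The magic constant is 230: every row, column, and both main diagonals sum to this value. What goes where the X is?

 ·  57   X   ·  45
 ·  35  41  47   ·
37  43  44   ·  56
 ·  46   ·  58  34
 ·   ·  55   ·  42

38

Using row 3: 37 + 43 + 44 + 56 + ? → (3,4) = 230 − 180 = 50.
From column 2, 230 − (57 + 35 + 43 + 46) gives (5,2) = 49.
Column 5: 45 + 56 + 34 + 42 + ? = 230, so (2,5) = 53.
Using main diagonal: 35 + 44 + 58 + 42 + ? → (1,1) = 230 − 179 = 51.
Anti-diagonal: 45 + 47 + 44 + 46 + ? = 230, so (5,1) = 48.
Row 2: 35 + 41 + 47 + 53 + ? = 230, so (2,1) = 54.
From row 5, 230 − (48 + 49 + 55 + 42) gives (5,4) = 36.
Column 1 needs 230; the known cells sum to 190, so (4,1) = 40.
Column 4: 47 + 50 + 58 + 36 + ? = 230, so (1,4) = 39.
From row 1, 230 − (51 + 57 + 39 + 45) gives (1,3) = 38.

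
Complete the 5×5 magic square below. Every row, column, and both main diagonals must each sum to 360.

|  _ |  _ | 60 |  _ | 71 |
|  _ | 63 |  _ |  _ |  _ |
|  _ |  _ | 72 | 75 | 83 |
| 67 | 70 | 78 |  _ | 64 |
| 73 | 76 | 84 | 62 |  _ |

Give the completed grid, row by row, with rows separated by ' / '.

79 82 60 68 71 / 80 63 66 74 77 / 61 69 72 75 83 / 67 70 78 81 64 / 73 76 84 62 65

Row 4 needs 360; the known cells sum to 279, so (4,4) = 81.
Row 5: 73 + 76 + 84 + 62 + ? = 360, so (5,5) = 65.
The remaining cell in column 3 is (2,3) = 360 − 294 = 66.
Column 5: 71 + 83 + 64 + 65 + ? = 360, so (2,5) = 77.
From main diagonal, 360 − (63 + 72 + 81 + 65) gives (1,1) = 79.
Anti-diagonal must total 360; the given cells sum to 286, so (2,4) = 74.
Row 2 needs 360; the known cells sum to 280, so (2,1) = 80.
Column 1: 79 + 80 + 67 + 73 + ? = 360, so (3,1) = 61.
Column 4 must total 360; the given cells sum to 292, so (1,4) = 68.
Row 1 must total 360; the given cells sum to 278, so (1,2) = 82.
Using row 3: 61 + 72 + 75 + 83 + ? → (3,2) = 360 − 291 = 69.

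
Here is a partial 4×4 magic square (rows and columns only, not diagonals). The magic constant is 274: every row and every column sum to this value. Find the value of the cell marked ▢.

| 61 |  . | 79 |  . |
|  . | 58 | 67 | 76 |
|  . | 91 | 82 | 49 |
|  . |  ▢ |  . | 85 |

55

From row 2, 274 − (58 + 67 + 76) gives (2,1) = 73.
The remaining cell in row 3 is (3,1) = 274 − 222 = 52.
The remaining cell in column 1 is (4,1) = 274 − 186 = 88.
Column 3 needs 274; the known cells sum to 228, so (4,3) = 46.
Using column 4: 76 + 49 + 85 + ? → (1,4) = 274 − 210 = 64.
Row 1 needs 274; the known cells sum to 204, so (1,2) = 70.
From row 4, 274 − (88 + 46 + 85) gives (4,2) = 55.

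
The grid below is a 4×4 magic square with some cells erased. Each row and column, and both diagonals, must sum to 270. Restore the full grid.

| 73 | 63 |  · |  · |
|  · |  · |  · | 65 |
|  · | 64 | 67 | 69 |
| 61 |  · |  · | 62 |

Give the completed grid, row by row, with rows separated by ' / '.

73 63 60 74 / 66 68 71 65 / 70 64 67 69 / 61 75 72 62

Row 3 must total 270; the given cells sum to 200, so (3,1) = 70.
Column 1 must total 270; the given cells sum to 204, so (2,1) = 66.
From column 4, 270 − (65 + 69 + 62) gives (1,4) = 74.
From main diagonal, 270 − (73 + 67 + 62) gives (2,2) = 68.
From anti-diagonal, 270 − (74 + 64 + 61) gives (2,3) = 71.
The remaining cell in row 1 is (1,3) = 270 − 210 = 60.
Column 2: 63 + 68 + 64 + ? = 270, so (4,2) = 75.
From column 3, 270 − (60 + 71 + 67) gives (4,3) = 72.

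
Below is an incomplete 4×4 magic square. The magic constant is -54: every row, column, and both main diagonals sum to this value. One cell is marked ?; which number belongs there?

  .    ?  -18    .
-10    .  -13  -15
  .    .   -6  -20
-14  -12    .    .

Using row 2: -10 + (-13) + (-15) + ? → (2,2) = -54 − (-38) = -16.
Column 3: -18 + (-13) + (-6) + ? = -54, so (4,3) = -17.
The remaining cell in row 4 is (4,4) = -54 − (-43) = -11.
Column 4 must total -54; the given cells sum to -46, so (1,4) = -8.
Main diagonal: -16 + (-6) + (-11) + ? = -54, so (1,1) = -21.
From anti-diagonal, -54 − (-8 + (-13) + (-14)) gives (3,2) = -19.
Row 1: -21 + (-18) + (-8) + ? = -54, so (1,2) = -7.

-7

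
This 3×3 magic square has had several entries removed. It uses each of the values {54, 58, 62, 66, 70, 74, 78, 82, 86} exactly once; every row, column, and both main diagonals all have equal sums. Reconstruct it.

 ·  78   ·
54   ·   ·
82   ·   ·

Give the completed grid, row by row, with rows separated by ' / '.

74 78 58 / 54 70 86 / 82 62 66

The 9 entries sum to 630, so each line sums to 630/3 = 210.
The remaining cell in column 1 is (1,1) = 210 − 136 = 74.
Row 1: 74 + 78 + ? = 210, so (1,3) = 58.
Anti-diagonal needs 210; the known cells sum to 140, so (2,2) = 70.
From row 2, 210 − (54 + 70) gives (2,3) = 86.
Using column 2: 78 + 70 + ? → (3,2) = 210 − 148 = 62.
Column 3 must total 210; the given cells sum to 144, so (3,3) = 66.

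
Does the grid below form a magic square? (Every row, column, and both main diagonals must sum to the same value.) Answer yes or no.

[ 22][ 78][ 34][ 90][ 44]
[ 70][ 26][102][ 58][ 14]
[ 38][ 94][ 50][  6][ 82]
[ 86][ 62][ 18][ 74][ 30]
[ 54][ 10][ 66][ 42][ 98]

No — row 3 sums to 270 but column 5 sums to 268.

Row 1: 22 + 78 + 34 + 90 + 44 = 268.
Row 2: 70 + 26 + 102 + 58 + 14 = 270.
Row 3: 38 + 94 + 50 + 6 + 82 = 270.
Row 4: 86 + 62 + 18 + 74 + 30 = 270.
Row 5: 54 + 10 + 66 + 42 + 98 = 270.
Column 1: 22 + 70 + 38 + 86 + 54 = 270.
Column 2: 78 + 26 + 94 + 62 + 10 = 270.
Column 3: 34 + 102 + 50 + 18 + 66 = 270.
Column 4: 90 + 58 + 6 + 74 + 42 = 270.
Column 5: 44 + 14 + 82 + 30 + 98 = 268.
Main diagonal: 22 + 26 + 50 + 74 + 98 = 270.
Anti-diagonal: 44 + 58 + 50 + 62 + 54 = 268.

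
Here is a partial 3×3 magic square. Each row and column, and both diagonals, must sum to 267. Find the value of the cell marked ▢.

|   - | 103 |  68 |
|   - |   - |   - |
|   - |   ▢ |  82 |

Row 1 must total 267; the given cells sum to 171, so (1,1) = 96.
Column 3 must total 267; the given cells sum to 150, so (2,3) = 117.
The remaining cell in main diagonal is (2,2) = 267 − 178 = 89.
Anti-diagonal needs 267; the known cells sum to 157, so (3,1) = 110.
The remaining cell in row 2 is (2,1) = 267 − 206 = 61.
From row 3, 267 − (110 + 82) gives (3,2) = 75.

75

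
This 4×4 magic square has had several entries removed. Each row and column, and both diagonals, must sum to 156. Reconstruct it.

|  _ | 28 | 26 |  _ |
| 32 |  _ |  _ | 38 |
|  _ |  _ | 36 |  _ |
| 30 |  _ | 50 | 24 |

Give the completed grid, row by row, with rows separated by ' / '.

Row 4: 30 + 50 + 24 + ? = 156, so (4,2) = 52.
Column 3 must total 156; the given cells sum to 112, so (2,3) = 44.
Using row 2: 32 + 44 + 38 + ? → (2,2) = 156 − 114 = 42.
Column 2: 28 + 42 + 52 + ? = 156, so (3,2) = 34.
Main diagonal needs 156; the known cells sum to 102, so (1,1) = 54.
Anti-diagonal must total 156; the given cells sum to 108, so (1,4) = 48.
From column 1, 156 − (54 + 32 + 30) gives (3,1) = 40.
From column 4, 156 − (48 + 38 + 24) gives (3,4) = 46.

54 28 26 48 / 32 42 44 38 / 40 34 36 46 / 30 52 50 24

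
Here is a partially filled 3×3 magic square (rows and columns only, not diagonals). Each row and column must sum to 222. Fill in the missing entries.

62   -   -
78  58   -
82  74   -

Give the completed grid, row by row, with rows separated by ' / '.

The remaining cell in row 2 is (2,3) = 222 − 136 = 86.
From row 3, 222 − (82 + 74) gives (3,3) = 66.
Using column 2: 58 + 74 + ? → (1,2) = 222 − 132 = 90.
Column 3: 86 + 66 + ? = 222, so (1,3) = 70.

62 90 70 / 78 58 86 / 82 74 66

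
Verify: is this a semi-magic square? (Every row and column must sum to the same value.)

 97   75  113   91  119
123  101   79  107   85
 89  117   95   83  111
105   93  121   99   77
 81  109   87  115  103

Row 1: 97 + 75 + 113 + 91 + 119 = 495.
Row 2: 123 + 101 + 79 + 107 + 85 = 495.
Row 3: 89 + 117 + 95 + 83 + 111 = 495.
Row 4: 105 + 93 + 121 + 99 + 77 = 495.
Row 5: 81 + 109 + 87 + 115 + 103 = 495.
Column 1: 97 + 123 + 89 + 105 + 81 = 495.
Column 2: 75 + 101 + 117 + 93 + 109 = 495.
Column 3: 113 + 79 + 95 + 121 + 87 = 495.
Column 4: 91 + 107 + 83 + 99 + 115 = 495.
Column 5: 119 + 85 + 111 + 77 + 103 = 495.
All lines sum to 495.

Yes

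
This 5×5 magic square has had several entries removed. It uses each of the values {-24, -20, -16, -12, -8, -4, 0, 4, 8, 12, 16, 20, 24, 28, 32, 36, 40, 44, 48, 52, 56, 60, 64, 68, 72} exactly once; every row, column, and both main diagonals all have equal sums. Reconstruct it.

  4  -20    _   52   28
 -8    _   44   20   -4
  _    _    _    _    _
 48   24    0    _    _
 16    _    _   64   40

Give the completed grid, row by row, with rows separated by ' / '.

The 25 entries sum to 600, so each line sums to 600/5 = 120.
Row 1 must total 120; the given cells sum to 64, so (1,3) = 56.
Using row 2: -8 + 44 + 20 + (-4) + ? → (2,2) = 120 − 52 = 68.
Column 1 needs 120; the known cells sum to 60, so (3,1) = 60.
The remaining cell in anti-diagonal is (3,3) = 120 − 88 = 32.
The remaining cell in column 3 is (5,3) = 120 − 132 = -12.
Main diagonal needs 120; the known cells sum to 144, so (4,4) = -24.
Row 4 must total 120; the given cells sum to 48, so (4,5) = 72.
Row 5: 16 + (-12) + 64 + 40 + ? = 120, so (5,2) = 12.
Column 2: -20 + 68 + 24 + 12 + ? = 120, so (3,2) = 36.
Column 4 must total 120; the given cells sum to 112, so (3,4) = 8.
From column 5, 120 − (28 + (-4) + 72 + 40) gives (3,5) = -16.

4 -20 56 52 28 / -8 68 44 20 -4 / 60 36 32 8 -16 / 48 24 0 -24 72 / 16 12 -12 64 40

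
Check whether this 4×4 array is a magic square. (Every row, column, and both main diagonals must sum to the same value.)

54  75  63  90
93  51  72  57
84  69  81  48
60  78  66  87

Row 1: 54 + 75 + 63 + 90 = 282.
Row 2: 93 + 51 + 72 + 57 = 273.
Row 3: 84 + 69 + 81 + 48 = 282.
Row 4: 60 + 78 + 66 + 87 = 291.
Column 1: 54 + 93 + 84 + 60 = 291.
Column 2: 75 + 51 + 69 + 78 = 273.
Column 3: 63 + 72 + 81 + 66 = 282.
Column 4: 90 + 57 + 48 + 87 = 282.
Main diagonal: 54 + 51 + 81 + 87 = 273.
Anti-diagonal: 90 + 72 + 69 + 60 = 291.

No — row 1 sums to 282 but column 2 sums to 273.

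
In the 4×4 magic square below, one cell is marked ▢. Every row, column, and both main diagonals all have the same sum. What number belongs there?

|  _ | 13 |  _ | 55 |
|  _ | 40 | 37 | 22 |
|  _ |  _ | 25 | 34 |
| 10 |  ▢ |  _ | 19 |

49

Column 4 is complete and sums to 130; that is the magic constant.
Using row 2: 40 + 37 + 22 + ? → (2,1) = 130 − 99 = 31.
From main diagonal, 130 − (40 + 25 + 19) gives (1,1) = 46.
The remaining cell in anti-diagonal is (3,2) = 130 − 102 = 28.
Using row 1: 46 + 13 + 55 + ? → (1,3) = 130 − 114 = 16.
From row 3, 130 − (28 + 25 + 34) gives (3,1) = 43.
Using column 2: 13 + 40 + 28 + ? → (4,2) = 130 − 81 = 49.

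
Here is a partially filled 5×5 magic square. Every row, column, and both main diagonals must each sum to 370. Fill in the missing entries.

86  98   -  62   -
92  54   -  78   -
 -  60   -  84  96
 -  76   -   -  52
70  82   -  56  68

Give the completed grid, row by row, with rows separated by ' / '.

Row 5 needs 370; the known cells sum to 276, so (5,3) = 94.
From column 4, 370 − (62 + 78 + 84 + 56) gives (4,4) = 90.
Using main diagonal: 86 + 54 + 90 + 68 + ? → (3,3) = 370 − 298 = 72.
The remaining cell in anti-diagonal is (1,5) = 370 − 296 = 74.
The remaining cell in row 1 is (1,3) = 370 − 320 = 50.
Row 3: 60 + 72 + 84 + 96 + ? = 370, so (3,1) = 58.
Using column 1: 86 + 92 + 58 + 70 + ? → (4,1) = 370 − 306 = 64.
Column 5 needs 370; the known cells sum to 290, so (2,5) = 80.
Row 2 needs 370; the known cells sum to 304, so (2,3) = 66.
Using row 4: 64 + 76 + 90 + 52 + ? → (4,3) = 370 − 282 = 88.

86 98 50 62 74 / 92 54 66 78 80 / 58 60 72 84 96 / 64 76 88 90 52 / 70 82 94 56 68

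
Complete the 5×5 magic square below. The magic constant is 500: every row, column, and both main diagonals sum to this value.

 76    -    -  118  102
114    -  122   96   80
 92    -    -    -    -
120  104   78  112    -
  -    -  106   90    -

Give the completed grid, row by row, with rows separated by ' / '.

76 110 94 118 102 / 114 88 122 96 80 / 92 116 100 84 108 / 120 104 78 112 86 / 98 82 106 90 124

The remaining cell in row 2 is (2,2) = 500 − 412 = 88.
Row 4 must total 500; the given cells sum to 414, so (4,5) = 86.
The remaining cell in column 1 is (5,1) = 500 − 402 = 98.
From column 4, 500 − (118 + 96 + 112 + 90) gives (3,4) = 84.
The remaining cell in anti-diagonal is (3,3) = 500 − 400 = 100.
Using column 3: 122 + 100 + 78 + 106 + ? → (1,3) = 500 − 406 = 94.
From main diagonal, 500 − (76 + 88 + 100 + 112) gives (5,5) = 124.
The remaining cell in row 1 is (1,2) = 500 − 390 = 110.
Row 5: 98 + 106 + 90 + 124 + ? = 500, so (5,2) = 82.
Column 2 must total 500; the given cells sum to 384, so (3,2) = 116.
The remaining cell in column 5 is (3,5) = 500 − 392 = 108.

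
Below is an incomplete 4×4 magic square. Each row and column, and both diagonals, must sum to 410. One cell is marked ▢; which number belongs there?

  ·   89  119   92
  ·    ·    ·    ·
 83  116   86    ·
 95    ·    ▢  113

98

Row 1 needs 410; the known cells sum to 300, so (1,1) = 110.
Row 3 needs 410; the known cells sum to 285, so (3,4) = 125.
From column 1, 410 − (110 + 83 + 95) gives (2,1) = 122.
From column 4, 410 − (92 + 125 + 113) gives (2,4) = 80.
Using main diagonal: 110 + 86 + 113 + ? → (2,2) = 410 − 309 = 101.
From anti-diagonal, 410 − (92 + 116 + 95) gives (2,3) = 107.
From column 2, 410 − (89 + 101 + 116) gives (4,2) = 104.
The remaining cell in column 3 is (4,3) = 410 − 312 = 98.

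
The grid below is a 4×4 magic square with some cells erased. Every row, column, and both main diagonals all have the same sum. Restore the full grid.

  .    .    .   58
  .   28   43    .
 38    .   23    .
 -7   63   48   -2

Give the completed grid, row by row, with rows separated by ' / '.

53 3 -12 58 / 18 28 43 13 / 38 8 23 33 / -7 63 48 -2

Row 4 is already complete: -7 + 63 + 48 + -2 = 102, so that is the magic constant.
Column 3 must total 102; the given cells sum to 114, so (1,3) = -12.
Main diagonal needs 102; the known cells sum to 49, so (1,1) = 53.
The remaining cell in anti-diagonal is (3,2) = 102 − 94 = 8.
Row 1 needs 102; the known cells sum to 99, so (1,2) = 3.
Row 3 must total 102; the given cells sum to 69, so (3,4) = 33.
Column 1 must total 102; the given cells sum to 84, so (2,1) = 18.
From column 4, 102 − (58 + 33 + (-2)) gives (2,4) = 13.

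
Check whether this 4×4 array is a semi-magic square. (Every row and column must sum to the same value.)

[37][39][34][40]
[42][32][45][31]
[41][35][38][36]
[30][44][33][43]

Yes

Row 1: 37 + 39 + 34 + 40 = 150.
Row 2: 42 + 32 + 45 + 31 = 150.
Row 3: 41 + 35 + 38 + 36 = 150.
Row 4: 30 + 44 + 33 + 43 = 150.
Column 1: 37 + 42 + 41 + 30 = 150.
Column 2: 39 + 32 + 35 + 44 = 150.
Column 3: 34 + 45 + 38 + 33 = 150.
Column 4: 40 + 31 + 36 + 43 = 150.
All lines sum to 150.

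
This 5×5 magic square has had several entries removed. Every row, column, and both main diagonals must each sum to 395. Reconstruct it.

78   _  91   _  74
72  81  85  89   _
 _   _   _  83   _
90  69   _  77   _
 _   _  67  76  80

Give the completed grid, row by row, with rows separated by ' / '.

Row 2: 72 + 81 + 85 + 89 + ? = 395, so (2,5) = 68.
Using column 4: 89 + 83 + 77 + 76 + ? → (1,4) = 395 − 325 = 70.
Using main diagonal: 78 + 81 + 77 + 80 + ? → (3,3) = 395 − 316 = 79.
The remaining cell in anti-diagonal is (5,1) = 395 − 311 = 84.
Row 1: 78 + 91 + 70 + 74 + ? = 395, so (1,2) = 82.
Row 5 needs 395; the known cells sum to 307, so (5,2) = 88.
Using column 1: 78 + 72 + 90 + 84 + ? → (3,1) = 395 − 324 = 71.
The remaining cell in column 2 is (3,2) = 395 − 320 = 75.
Using column 3: 91 + 85 + 79 + 67 + ? → (4,3) = 395 − 322 = 73.
Row 3 must total 395; the given cells sum to 308, so (3,5) = 87.
From row 4, 395 − (90 + 69 + 73 + 77) gives (4,5) = 86.

78 82 91 70 74 / 72 81 85 89 68 / 71 75 79 83 87 / 90 69 73 77 86 / 84 88 67 76 80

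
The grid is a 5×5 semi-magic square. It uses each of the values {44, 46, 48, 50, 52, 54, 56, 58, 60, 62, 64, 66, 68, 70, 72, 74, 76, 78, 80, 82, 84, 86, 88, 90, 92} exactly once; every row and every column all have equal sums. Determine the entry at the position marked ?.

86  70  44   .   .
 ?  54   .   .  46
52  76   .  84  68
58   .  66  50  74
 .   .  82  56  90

80

The 25 entries sum to 1700, so each line sums to 1700/5 = 340.
The remaining cell in row 3 is (3,3) = 340 − 280 = 60.
Row 4 must total 340; the given cells sum to 248, so (4,2) = 92.
Column 2 needs 340; the known cells sum to 292, so (5,2) = 48.
Column 3: 44 + 60 + 66 + 82 + ? = 340, so (2,3) = 88.
The remaining cell in column 5 is (1,5) = 340 − 278 = 62.
Using row 1: 86 + 70 + 44 + 62 + ? → (1,4) = 340 − 262 = 78.
Row 5 needs 340; the known cells sum to 276, so (5,1) = 64.
Column 1 must total 340; the given cells sum to 260, so (2,1) = 80.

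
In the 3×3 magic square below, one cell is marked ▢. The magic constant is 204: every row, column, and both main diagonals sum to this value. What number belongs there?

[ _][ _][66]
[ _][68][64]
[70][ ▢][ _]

Row 2 must total 204; the given cells sum to 132, so (2,1) = 72.
Column 1 needs 204; the known cells sum to 142, so (1,1) = 62.
From column 3, 204 − (66 + 64) gives (3,3) = 74.
Row 1: 62 + 66 + ? = 204, so (1,2) = 76.
Row 3 needs 204; the known cells sum to 144, so (3,2) = 60.

60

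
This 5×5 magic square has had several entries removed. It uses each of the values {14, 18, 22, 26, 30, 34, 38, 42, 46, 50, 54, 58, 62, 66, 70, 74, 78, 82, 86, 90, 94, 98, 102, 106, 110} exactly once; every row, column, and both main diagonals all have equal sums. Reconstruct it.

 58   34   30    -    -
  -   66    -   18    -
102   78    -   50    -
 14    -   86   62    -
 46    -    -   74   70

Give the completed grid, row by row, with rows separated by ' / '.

The 25 entries sum to 1550, so each line sums to 1550/5 = 310.
Using column 1: 58 + 102 + 14 + 46 + ? → (2,1) = 310 − 220 = 90.
Column 4 must total 310; the given cells sum to 204, so (1,4) = 106.
Main diagonal needs 310; the known cells sum to 256, so (3,3) = 54.
From row 1, 310 − (58 + 34 + 30 + 106) gives (1,5) = 82.
Row 3 must total 310; the given cells sum to 284, so (3,5) = 26.
Anti-diagonal needs 310; the known cells sum to 200, so (4,2) = 110.
Using row 4: 14 + 110 + 86 + 62 + ? → (4,5) = 310 − 272 = 38.
Using column 2: 34 + 66 + 78 + 110 + ? → (5,2) = 310 − 288 = 22.
Using column 5: 82 + 26 + 38 + 70 + ? → (2,5) = 310 − 216 = 94.
From row 2, 310 − (90 + 66 + 18 + 94) gives (2,3) = 42.
Row 5: 46 + 22 + 74 + 70 + ? = 310, so (5,3) = 98.

58 34 30 106 82 / 90 66 42 18 94 / 102 78 54 50 26 / 14 110 86 62 38 / 46 22 98 74 70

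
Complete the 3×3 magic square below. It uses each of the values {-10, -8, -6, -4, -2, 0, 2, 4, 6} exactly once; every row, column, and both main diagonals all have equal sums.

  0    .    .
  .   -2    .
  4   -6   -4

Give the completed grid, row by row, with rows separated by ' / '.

0 2 -8 / -10 -2 6 / 4 -6 -4

The 9 entries sum to -18, so each line sums to -18/3 = -6.
The remaining cell in column 1 is (2,1) = -6 − 4 = -10.
Column 2 must total -6; the given cells sum to -8, so (1,2) = 2.
Anti-diagonal must total -6; the given cells sum to 2, so (1,3) = -8.
Row 2 needs -6; the known cells sum to -12, so (2,3) = 6.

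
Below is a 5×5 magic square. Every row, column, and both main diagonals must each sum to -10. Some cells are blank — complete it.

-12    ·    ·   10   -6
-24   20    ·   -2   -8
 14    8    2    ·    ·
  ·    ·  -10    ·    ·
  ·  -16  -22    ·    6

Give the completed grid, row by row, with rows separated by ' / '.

-12 -18 16 10 -6 / -24 20 4 -2 -8 / 14 8 2 -14 -20 / 12 -4 -10 -26 18 / 0 -16 -22 22 6

Row 2 must total -10; the given cells sum to -14, so (2,3) = 4.
Using column 3: 4 + 2 + (-10) + (-22) + ? → (1,3) = -10 − (-26) = 16.
Main diagonal must total -10; the given cells sum to 16, so (4,4) = -26.
Using row 1: -12 + 16 + 10 + (-6) + ? → (1,2) = -10 − 8 = -18.
Column 2 needs -10; the known cells sum to -6, so (4,2) = -4.
From anti-diagonal, -10 − (-6 + (-2) + 2 + (-4)) gives (5,1) = 0.
Row 5: 0 + (-16) + (-22) + 6 + ? = -10, so (5,4) = 22.
From column 1, -10 − (-12 + (-24) + 14 + 0) gives (4,1) = 12.
From column 4, -10 − (10 + (-2) + (-26) + 22) gives (3,4) = -14.
Using row 3: 14 + 8 + 2 + (-14) + ? → (3,5) = -10 − 10 = -20.
Row 4 must total -10; the given cells sum to -28, so (4,5) = 18.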